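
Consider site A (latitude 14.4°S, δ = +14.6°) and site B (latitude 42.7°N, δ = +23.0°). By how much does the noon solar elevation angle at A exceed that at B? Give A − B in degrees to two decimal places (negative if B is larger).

-9.30°

A: 90° − |-14.4 − (14.6)| = 61.00°.
B: 90° − |42.7 − (23.0)| = 70.30°.
A − B = 61.00 − 70.30 = -9.30°.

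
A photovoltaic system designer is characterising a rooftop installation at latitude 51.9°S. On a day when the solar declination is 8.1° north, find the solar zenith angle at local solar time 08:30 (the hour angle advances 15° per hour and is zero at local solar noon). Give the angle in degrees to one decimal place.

Hour angle H = 15° × (8.5 − 12) = -52.50°.
cos θ_z = sin(-51.9°) sin(8.1°) + cos(-51.9°) cos(8.1°) cos(-52.50°) = -0.1109 + 0.3719 = 0.2610.
θ_z = arccos(0.2610) = 74.87°.

74.9°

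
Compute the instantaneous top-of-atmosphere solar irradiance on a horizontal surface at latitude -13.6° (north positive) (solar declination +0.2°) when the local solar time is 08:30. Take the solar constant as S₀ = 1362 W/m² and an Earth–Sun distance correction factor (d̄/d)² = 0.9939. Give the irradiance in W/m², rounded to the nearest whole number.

Hour angle H = 15° × (8.5 − 12) = -52.50°.
With φ = -13.6°, δ = 0.2°, H = -52.50°: sin φ sin δ = -0.0008, cos φ cos δ cos H = 0.5917, so cos θ_z = 0.5909.
Top-of-atmosphere irradiance = S₀ (d̄/d)² cos θ_z = 1362 × 0.9939 × 0.5909 = 799.90 W/m².

800 W/m²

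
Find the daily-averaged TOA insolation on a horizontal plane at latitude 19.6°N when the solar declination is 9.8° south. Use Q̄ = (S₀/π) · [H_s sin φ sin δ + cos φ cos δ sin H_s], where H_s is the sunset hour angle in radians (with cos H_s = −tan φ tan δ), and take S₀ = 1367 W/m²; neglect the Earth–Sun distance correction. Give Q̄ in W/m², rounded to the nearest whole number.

366 W/m²

The sunset hour angle satisfies cos H_s = −tan φ tan δ = 0.0615, giving H_s = 86.47°. In radians, H_s = 1.5092.
H_s sin φ sin δ = 1.5092 × 0.3355 × -0.1702 = -0.0862.
cos φ cos δ sin H_s = 0.9421 × 0.9854 × 0.9981 = 0.9266.
Q̄ = (1367/π) × (-0.0862 + 0.9266) = 435.13 × 0.8404 = 365.68 W/m².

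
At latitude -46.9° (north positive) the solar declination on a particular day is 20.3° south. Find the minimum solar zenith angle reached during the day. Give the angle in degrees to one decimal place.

26.6°

At local solar noon the hour angle is zero, so the zenith angle is |φ − δ| = |-46.9° − (-20.3°)| = 26.6°.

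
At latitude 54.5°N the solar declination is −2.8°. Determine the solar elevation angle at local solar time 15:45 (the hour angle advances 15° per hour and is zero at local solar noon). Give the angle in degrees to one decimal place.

16.4°

Hour angle H = 15° × (15.75 − 12) = 56.25°.
With φ = 54.5°, δ = -2.8°, H = 56.25°: sin φ sin δ = -0.0398, cos φ cos δ cos H = 0.3222, so cos θ_z = 0.2824.
θ_z = arccos(0.2824) = 73.60°, so the elevation is 90° − 73.60° = 16.40°.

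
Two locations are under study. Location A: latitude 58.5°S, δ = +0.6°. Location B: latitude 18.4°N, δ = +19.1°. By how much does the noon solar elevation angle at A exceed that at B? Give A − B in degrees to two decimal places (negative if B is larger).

-58.40°

A: 90° − |-58.5 − (0.6)| = 30.90°.
B: 90° − |18.4 − (19.1)| = 89.30°.
A − B = 30.90 − 89.30 = -58.40°.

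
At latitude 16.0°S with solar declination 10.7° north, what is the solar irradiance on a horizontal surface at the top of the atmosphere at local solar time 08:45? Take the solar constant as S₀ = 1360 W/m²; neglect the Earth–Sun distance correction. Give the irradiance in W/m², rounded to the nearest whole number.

Hour angle H = 15° × (8.75 − 12) = -48.75°.
cos θ_z = sin(-16.0°) sin(10.7°) + cos(-16.0°) cos(10.7°) cos(-48.75°) = -0.0512 + 0.6228 = 0.5716.
Top-of-atmosphere irradiance = S₀ cos θ_z = 1360 × 0.5716 = 777.38 W/m².

777 W/m²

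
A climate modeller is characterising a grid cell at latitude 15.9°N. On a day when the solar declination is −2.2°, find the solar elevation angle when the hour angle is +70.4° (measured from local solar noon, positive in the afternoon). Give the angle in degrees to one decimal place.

18.2°

cos θ_z = sin(15.9°) sin(-2.2°) + cos(15.9°) cos(-2.2°) cos(70.40°) = -0.0105 + 0.3224 = 0.3119.
θ_z = arccos(0.3119) = 71.83°, so the elevation is 90° − 71.83° = 18.17°.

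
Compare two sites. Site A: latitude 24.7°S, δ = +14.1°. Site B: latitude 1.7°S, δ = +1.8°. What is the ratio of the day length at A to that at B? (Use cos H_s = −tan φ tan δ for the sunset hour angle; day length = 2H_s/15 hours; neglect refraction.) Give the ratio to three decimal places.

0.927

A: H_s = arccos(−tan -24.7° · tan 14.1°) = 83.37°, so 2H_s/15 = 11.1160 h.
B: H_s = arccos(−tan -1.7° · tan 1.8°) = 89.95°, so 2H_s/15 = 11.9933 h.
Ratio A/B = 11.1160 / 11.9933 = 0.9269.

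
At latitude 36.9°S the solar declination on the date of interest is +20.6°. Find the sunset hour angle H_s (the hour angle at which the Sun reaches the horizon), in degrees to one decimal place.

73.6°

cos H_s = −tan(-36.9°) · tan(20.6°) = 0.2822, so H_s = arccos(0.2822) = 73.61°.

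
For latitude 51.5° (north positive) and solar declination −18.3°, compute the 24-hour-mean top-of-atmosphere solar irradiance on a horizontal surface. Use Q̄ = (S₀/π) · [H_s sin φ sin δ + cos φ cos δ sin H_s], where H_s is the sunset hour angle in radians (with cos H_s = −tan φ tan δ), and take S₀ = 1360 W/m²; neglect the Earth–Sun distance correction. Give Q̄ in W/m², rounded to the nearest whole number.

−tan φ tan δ = −(1.2572)(-0.3307) = 0.4158; H_s = arccos(0.4158) = 65.43°. In radians, H_s = 1.1420.
H_s sin φ sin δ = 1.1420 × 0.7826 × -0.3140 = -0.2806.
cos φ cos δ sin H_s = 0.6225 × 0.9494 × 0.9095 = 0.5375.
Q̄ = (1360/π) × (-0.2806 + 0.5375) = 432.90 × 0.2569 = 111.21 W/m².

111 W/m²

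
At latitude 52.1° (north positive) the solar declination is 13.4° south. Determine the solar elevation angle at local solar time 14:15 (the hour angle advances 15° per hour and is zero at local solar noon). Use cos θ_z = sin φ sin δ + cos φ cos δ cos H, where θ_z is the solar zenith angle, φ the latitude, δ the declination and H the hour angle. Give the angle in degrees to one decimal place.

Hour angle H = 15° × (14.25 − 12) = 33.75°.
cos θ_z = sin(52.1°) sin(-13.4°) + cos(52.1°) cos(-13.4°) cos(33.75°) = -0.1829 + 0.4969 = 0.3140.
θ_z = arccos(0.3140) = 71.70°, so the elevation is 90° − 71.70° = 18.30°.

18.3°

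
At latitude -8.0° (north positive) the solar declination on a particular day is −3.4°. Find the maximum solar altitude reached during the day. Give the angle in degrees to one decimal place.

85.4°

At local solar noon the hour angle is zero, so the elevation is 90° − |φ − δ| = 90° − |-8.0° − (-3.4°)| = 90° − 4.6° = 85.4°.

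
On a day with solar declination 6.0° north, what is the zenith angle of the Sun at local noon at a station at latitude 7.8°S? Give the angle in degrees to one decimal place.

13.8°

At local solar noon the hour angle is zero, so the zenith angle is |φ − δ| = |-7.8° − (6.0°)| = 13.8°.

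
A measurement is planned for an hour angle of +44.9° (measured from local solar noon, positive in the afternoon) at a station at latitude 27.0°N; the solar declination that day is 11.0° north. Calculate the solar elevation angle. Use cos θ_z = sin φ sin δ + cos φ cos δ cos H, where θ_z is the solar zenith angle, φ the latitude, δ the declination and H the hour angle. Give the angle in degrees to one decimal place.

cos θ_z = sin(27.0°) sin(11.0°) + cos(27.0°) cos(11.0°) cos(44.90°) = 0.0866 + 0.6195 = 0.7061.
θ_z = arccos(0.7061) = 45.08°, so the elevation is 90° − 45.08° = 44.92°.

44.9°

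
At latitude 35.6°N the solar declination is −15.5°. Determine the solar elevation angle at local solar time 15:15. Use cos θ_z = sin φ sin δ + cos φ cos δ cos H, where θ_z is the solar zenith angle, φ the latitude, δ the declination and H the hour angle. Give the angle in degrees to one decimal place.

21.2°

Hour angle H = 15° × (15.25 − 12) = 48.75°.
cos θ_z = sin(35.6°) sin(-15.5°) + cos(35.6°) cos(-15.5°) cos(48.75°) = -0.1556 + 0.5166 = 0.3610.
θ_z = arccos(0.3610) = 68.84°, so the elevation is 90° − 68.84° = 21.16°.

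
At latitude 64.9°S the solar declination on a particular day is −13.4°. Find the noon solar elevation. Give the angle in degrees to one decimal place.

38.5°

At local solar noon the hour angle is zero, so the elevation is 90° − |φ − δ| = 90° − |-64.9° − (-13.4°)| = 90° − 51.5° = 38.5°.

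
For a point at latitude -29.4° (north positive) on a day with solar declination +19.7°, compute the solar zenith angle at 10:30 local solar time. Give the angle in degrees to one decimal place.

Hour angle H = 15° × (10.5 − 12) = -22.50°.
cos θ_z = sin φ sin δ + cos φ cos δ cos H = (-0.4909)(0.3371) + (0.8712)(0.9415)(0.9239) = 0.5923.
θ_z = arccos(0.5923) = 53.68°.

53.7°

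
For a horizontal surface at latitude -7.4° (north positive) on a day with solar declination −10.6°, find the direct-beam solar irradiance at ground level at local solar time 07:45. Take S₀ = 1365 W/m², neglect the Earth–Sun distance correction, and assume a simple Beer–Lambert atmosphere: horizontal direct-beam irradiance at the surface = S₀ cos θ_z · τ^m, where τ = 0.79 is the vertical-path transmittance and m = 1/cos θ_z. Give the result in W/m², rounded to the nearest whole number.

370 W/m²

Hour angle H = 15° × (7.75 − 12) = -63.75°.
cos θ_z = sin φ sin δ + cos φ cos δ cos H = (-0.1288)(-0.1840) + (0.9917)(0.9829)(0.4423) = 0.4548.
Air mass m = 1/cos θ_z = 1/0.4548 = 2.199; τ^m = 0.79^2.199 = 0.5955.
Surface direct beam = 1365 × 0.4548 × 0.5955 = 369.69 W/m².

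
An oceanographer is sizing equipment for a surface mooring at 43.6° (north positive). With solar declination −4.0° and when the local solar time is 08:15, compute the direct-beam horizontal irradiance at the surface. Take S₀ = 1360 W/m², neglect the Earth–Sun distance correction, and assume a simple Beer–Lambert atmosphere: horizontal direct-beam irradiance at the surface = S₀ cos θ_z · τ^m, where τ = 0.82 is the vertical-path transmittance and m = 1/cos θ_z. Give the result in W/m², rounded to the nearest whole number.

274 W/m²

Hour angle H = 15° × (8.25 − 12) = -56.25°.
cos θ_z = sin(43.6°) sin(-4.0°) + cos(43.6°) cos(-4.0°) cos(-56.25°) = -0.0481 + 0.4013 = 0.3532.
Air mass m = 1/cos θ_z = 1/0.3532 = 2.831; τ^m = 0.82^2.831 = 0.5702.
Surface direct beam = 1360 × 0.3532 × 0.5702 = 273.90 W/m².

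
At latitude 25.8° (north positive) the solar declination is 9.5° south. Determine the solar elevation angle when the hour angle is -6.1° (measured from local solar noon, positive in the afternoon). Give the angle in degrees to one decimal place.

With φ = 25.8°, δ = -9.5°, H = -6.10°: sin φ sin δ = -0.0718, cos φ cos δ cos H = 0.8829, so cos θ_z = 0.8111.
θ_z = arccos(0.8111) = 35.80°, so the elevation is 90° − 35.80° = 54.20°.

54.2°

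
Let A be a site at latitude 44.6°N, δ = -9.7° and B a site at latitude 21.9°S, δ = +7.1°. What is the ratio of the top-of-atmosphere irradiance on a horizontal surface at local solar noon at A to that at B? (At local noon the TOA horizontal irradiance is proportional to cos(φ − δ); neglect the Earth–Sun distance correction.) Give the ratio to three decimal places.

0.667

A: cos θ_z = cos(44.6° − (-9.7°)) = 0.5835.
B: cos θ_z = cos(-21.9° − (7.1°)) = 0.8746.
Ratio A/B = 0.5835 / 0.8746 = 0.6672.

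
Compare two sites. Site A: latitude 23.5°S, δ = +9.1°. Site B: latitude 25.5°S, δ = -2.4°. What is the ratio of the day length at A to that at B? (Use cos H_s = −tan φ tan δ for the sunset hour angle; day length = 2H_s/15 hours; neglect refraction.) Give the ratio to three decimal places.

0.944

A: H_s = arccos(−tan -23.5° · tan 9.1°) = 86.01°, so 2H_s/15 = 11.4680 h.
B: H_s = arccos(−tan -25.5° · tan -2.4°) = 91.15°, so 2H_s/15 = 12.1533 h.
Ratio A/B = 11.4680 / 12.1533 = 0.9436.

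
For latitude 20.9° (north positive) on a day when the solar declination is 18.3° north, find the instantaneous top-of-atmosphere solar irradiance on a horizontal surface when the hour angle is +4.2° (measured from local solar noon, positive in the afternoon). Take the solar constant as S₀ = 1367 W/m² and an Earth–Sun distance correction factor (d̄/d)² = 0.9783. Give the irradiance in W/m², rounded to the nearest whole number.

cos θ_z = sin(20.9°) sin(18.3°) + cos(20.9°) cos(18.3°) cos(4.20°) = 0.1120 + 0.8846 = 0.9966.
Top-of-atmosphere irradiance = S₀ (d̄/d)² cos θ_z = 1367 × 0.9783 × 0.9966 = 1332.79 W/m².

1333 W/m²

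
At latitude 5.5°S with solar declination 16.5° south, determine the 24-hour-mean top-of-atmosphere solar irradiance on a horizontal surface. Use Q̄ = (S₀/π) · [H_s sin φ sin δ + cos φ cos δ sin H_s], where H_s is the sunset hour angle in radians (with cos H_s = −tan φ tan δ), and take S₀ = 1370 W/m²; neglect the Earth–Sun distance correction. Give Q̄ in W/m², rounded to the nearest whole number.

−tan φ tan δ = −(-0.0963)(-0.2962) = -0.0285; H_s = arccos(-0.0285) = 91.63°. In radians, H_s = 1.5992.
H_s sin φ sin δ = 1.5992 × -0.0958 × -0.2840 = 0.0435.
cos φ cos δ sin H_s = 0.9954 × 0.9588 × 0.9996 = 0.9540.
Q̄ = (1370/π) × (0.0435 + 0.9540) = 436.08 × 0.9975 = 434.99 W/m².

435 W/m²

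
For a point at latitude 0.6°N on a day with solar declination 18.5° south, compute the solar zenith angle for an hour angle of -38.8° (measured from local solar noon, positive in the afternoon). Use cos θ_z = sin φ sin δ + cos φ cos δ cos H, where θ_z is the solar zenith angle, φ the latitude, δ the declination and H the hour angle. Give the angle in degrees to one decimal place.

cos θ_z = sin(0.6°) sin(-18.5°) + cos(0.6°) cos(-18.5°) cos(-38.80°) = -0.0033 + 0.7390 = 0.7357.
θ_z = arccos(0.7357) = 42.63°.

42.6°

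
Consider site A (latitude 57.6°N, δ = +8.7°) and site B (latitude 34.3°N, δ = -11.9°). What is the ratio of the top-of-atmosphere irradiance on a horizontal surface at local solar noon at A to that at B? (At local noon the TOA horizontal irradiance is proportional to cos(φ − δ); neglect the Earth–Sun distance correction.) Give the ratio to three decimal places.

0.950

A: cos θ_z = cos(57.6° − (8.7°)) = 0.6574.
B: cos θ_z = cos(34.3° − (-11.9°)) = 0.6921.
Ratio A/B = 0.6574 / 0.6921 = 0.9499.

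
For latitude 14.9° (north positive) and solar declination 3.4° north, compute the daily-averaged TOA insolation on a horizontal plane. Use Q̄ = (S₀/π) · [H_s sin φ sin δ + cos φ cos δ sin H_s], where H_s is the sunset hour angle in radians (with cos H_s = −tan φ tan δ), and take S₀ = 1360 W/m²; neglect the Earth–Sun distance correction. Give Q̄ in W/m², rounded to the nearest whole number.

−tan φ tan δ = −(0.2661)(0.0594) = -0.0158; H_s = arccos(-0.0158) = 90.91°. In radians, H_s = 1.5867.
H_s sin φ sin δ = 1.5867 × 0.2571 × 0.0593 = 0.0242.
cos φ cos δ sin H_s = 0.9664 × 0.9982 × 0.9999 = 0.9646.
Q̄ = (1360/π) × (0.0242 + 0.9646) = 432.90 × 0.9888 = 428.05 W/m².

428 W/m²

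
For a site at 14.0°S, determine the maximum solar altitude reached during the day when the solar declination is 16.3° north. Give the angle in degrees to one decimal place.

59.7°

At local solar noon the hour angle is zero, so the elevation is 90° − |φ − δ| = 90° − |-14.0° − (16.3°)| = 90° − 30.3° = 59.7°.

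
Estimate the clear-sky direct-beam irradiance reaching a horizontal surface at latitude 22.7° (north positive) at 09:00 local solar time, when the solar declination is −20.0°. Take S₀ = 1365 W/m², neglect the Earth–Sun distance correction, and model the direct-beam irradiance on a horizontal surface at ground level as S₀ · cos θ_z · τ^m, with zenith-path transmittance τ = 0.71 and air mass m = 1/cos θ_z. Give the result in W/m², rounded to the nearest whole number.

Hour angle H = 15° × (9 − 12) = -45.00°.
cos θ_z = sin(22.7°) sin(-20.0°) + cos(22.7°) cos(-20.0°) cos(-45.00°) = -0.1320 + 0.6130 = 0.4810.
Air mass m = 1/cos θ_z = 1/0.4810 = 2.079; τ^m = 0.71^2.079 = 0.4906.
Surface direct beam = 1365 × 0.4810 × 0.4906 = 322.11 W/m².

322 W/m²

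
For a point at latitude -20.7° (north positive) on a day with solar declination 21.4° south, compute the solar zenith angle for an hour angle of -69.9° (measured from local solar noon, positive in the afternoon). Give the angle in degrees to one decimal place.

64.6°

cos θ_z = sin φ sin δ + cos φ cos δ cos H = (-0.3535)(-0.3649) + (0.9354)(0.9311)(0.3437) = 0.4283.
θ_z = arccos(0.4283) = 64.64°.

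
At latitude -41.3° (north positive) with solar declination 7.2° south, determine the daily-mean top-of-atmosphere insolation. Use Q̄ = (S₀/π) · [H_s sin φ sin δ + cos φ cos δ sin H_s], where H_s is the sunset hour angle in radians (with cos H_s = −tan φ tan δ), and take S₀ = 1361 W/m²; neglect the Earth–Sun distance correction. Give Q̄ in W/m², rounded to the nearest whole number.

cos H_s = −tan(-41.3°) · tan(-7.2°) = -0.1110, so H_s = arccos(-0.1110) = 96.37°. In radians, H_s = 1.6820.
H_s sin φ sin δ = 1.6820 × -0.6600 × -0.1253 = 0.1391.
cos φ cos δ sin H_s = 0.7513 × 0.9921 × 0.9938 = 0.7407.
Q̄ = (1361/π) × (0.1391 + 0.7407) = 433.22 × 0.8798 = 381.15 W/m².

381 W/m²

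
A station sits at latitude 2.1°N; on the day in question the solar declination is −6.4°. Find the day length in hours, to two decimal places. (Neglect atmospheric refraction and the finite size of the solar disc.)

11.97 hours

The sunset hour angle satisfies cos H_s = −tan φ tan δ = 0.0041, giving H_s = 89.77°.
Day length = 2 H_s / 15° h⁻¹ = 179.54° / 15 = 11.969 h.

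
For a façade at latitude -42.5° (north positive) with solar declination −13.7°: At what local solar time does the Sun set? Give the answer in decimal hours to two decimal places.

cos H_s = −tan(-42.5°) · tan(-13.7°) = -0.2234, so H_s = arccos(-0.2234) = 102.91°.
Sunset is at 12 + H_s/15 = 12 + 6.861 = 18.861 h local solar time.

18.86 h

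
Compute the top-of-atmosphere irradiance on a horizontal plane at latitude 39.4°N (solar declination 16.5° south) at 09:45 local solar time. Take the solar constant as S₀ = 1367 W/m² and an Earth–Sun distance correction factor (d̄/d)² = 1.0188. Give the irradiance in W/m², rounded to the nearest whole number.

607 W/m²

Hour angle H = 15° × (9.75 − 12) = -33.75°.
cos θ_z = sin φ sin δ + cos φ cos δ cos H = (0.6347)(-0.2840) + (0.7727)(0.9588)(0.8315) = 0.4358.
Top-of-atmosphere irradiance = S₀ (d̄/d)² cos θ_z = 1367 × 1.0188 × 0.4358 = 606.94 W/m².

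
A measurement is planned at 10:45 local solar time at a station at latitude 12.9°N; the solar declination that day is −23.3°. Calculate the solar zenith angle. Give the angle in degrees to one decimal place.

Hour angle H = 15° × (10.75 − 12) = -18.75°.
cos θ_z = sin(12.9°) sin(-23.3°) + cos(12.9°) cos(-23.3°) cos(-18.75°) = -0.0883 + 0.8478 = 0.7595.
θ_z = arccos(0.7595) = 40.58°.

40.6°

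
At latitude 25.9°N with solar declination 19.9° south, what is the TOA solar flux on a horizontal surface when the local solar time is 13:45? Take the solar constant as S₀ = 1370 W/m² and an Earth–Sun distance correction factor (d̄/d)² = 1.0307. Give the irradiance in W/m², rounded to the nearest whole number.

Hour angle H = 15° × (13.75 − 12) = 26.25°.
cos θ_z = sin φ sin δ + cos φ cos δ cos H = (0.4368)(-0.3404) + (0.8996)(0.9403)(0.8969) = 0.6100.
Top-of-atmosphere irradiance = S₀ (d̄/d)² cos θ_z = 1370 × 1.0307 × 0.6100 = 861.36 W/m².

861 W/m²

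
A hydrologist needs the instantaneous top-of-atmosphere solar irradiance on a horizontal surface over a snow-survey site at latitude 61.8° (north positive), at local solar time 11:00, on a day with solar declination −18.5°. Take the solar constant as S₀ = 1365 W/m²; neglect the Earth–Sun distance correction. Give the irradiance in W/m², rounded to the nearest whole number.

209 W/m²

Hour angle H = 15° × (11 − 12) = -15.00°.
cos θ_z = sin(61.8°) sin(-18.5°) + cos(61.8°) cos(-18.5°) cos(-15.00°) = -0.2796 + 0.4329 = 0.1533.
Top-of-atmosphere irradiance = S₀ cos θ_z = 1365 × 0.1533 = 209.25 W/m².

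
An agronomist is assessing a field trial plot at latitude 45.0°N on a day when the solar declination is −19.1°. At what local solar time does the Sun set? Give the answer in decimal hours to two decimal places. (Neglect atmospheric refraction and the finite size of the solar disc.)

16.65 h

cos H_s = −tan(45.0°) · tan(-19.1°) = 0.3463, so H_s = arccos(0.3463) = 69.74°.
Sunset is at 12 + H_s/15 = 12 + 4.649 = 16.649 h local solar time.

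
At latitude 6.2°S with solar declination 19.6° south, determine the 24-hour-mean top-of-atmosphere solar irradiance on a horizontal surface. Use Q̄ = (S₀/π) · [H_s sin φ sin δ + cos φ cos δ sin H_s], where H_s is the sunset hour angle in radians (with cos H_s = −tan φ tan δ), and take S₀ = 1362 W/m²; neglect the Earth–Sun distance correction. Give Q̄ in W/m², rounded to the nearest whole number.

431 W/m²

The sunset hour angle satisfies cos H_s = −tan φ tan δ = -0.0387, giving H_s = 92.22°. In radians, H_s = 1.6095.
H_s sin φ sin δ = 1.6095 × -0.1080 × -0.3355 = 0.0583.
cos φ cos δ sin H_s = 0.9942 × 0.9421 × 0.9993 = 0.9360.
Q̄ = (1362/π) × (0.0583 + 0.9360) = 433.54 × 0.9943 = 431.07 W/m².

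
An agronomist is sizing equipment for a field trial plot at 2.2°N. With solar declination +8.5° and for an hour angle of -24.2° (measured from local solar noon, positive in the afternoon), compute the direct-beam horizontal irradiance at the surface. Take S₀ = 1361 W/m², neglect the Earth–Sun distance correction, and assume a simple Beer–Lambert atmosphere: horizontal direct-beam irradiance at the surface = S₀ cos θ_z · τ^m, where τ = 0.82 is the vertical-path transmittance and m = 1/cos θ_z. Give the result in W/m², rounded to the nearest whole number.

With φ = 2.2°, δ = 8.5°, H = -24.20°: sin φ sin δ = 0.0057, cos φ cos δ cos H = 0.9014, so cos θ_z = 0.9071.
Air mass m = 1/cos θ_z = 1/0.9071 = 1.102; τ^m = 0.82^1.102 = 0.8036.
Surface direct beam = 1361 × 0.9071 × 0.8036 = 992.09 W/m².

992 W/m²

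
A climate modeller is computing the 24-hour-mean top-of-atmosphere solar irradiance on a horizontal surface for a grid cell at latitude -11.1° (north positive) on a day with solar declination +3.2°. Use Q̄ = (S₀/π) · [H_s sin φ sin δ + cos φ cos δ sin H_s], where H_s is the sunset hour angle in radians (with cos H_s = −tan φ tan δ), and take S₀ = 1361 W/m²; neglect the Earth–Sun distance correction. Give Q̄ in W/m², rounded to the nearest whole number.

The sunset hour angle satisfies cos H_s = −tan φ tan δ = 0.0110, giving H_s = 89.37°. In radians, H_s = 1.5598.
H_s sin φ sin δ = 1.5598 × -0.1925 × 0.0558 = -0.0168.
cos φ cos δ sin H_s = 0.9813 × 0.9984 × 0.9999 = 0.9796.
Q̄ = (1361/π) × (-0.0168 + 0.9796) = 433.22 × 0.9628 = 417.10 W/m².

417 W/m²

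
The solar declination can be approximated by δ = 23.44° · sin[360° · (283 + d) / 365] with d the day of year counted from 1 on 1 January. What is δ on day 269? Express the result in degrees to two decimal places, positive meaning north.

360 × (283 + 269) / 365 = 544.438°; sin(544.438°) = -0.0774.
δ = 23.44 × -0.0774 = -1.814° ≈ -1.81°.

-1.81°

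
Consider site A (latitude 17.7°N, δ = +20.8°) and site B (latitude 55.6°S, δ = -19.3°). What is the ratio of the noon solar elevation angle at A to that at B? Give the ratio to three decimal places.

1.618

A: 90° − |17.7 − (20.8)| = 86.90°.
B: 90° − |-55.6 − (-19.3)| = 53.70°.
Ratio A/B = 86.9000 / 53.7000 = 1.6182.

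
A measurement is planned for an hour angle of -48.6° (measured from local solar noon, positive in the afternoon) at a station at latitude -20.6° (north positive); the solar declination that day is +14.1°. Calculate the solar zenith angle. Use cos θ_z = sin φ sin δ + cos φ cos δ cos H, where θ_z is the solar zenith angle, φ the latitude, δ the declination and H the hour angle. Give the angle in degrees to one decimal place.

59.0°

cos θ_z = sin(-20.6°) sin(14.1°) + cos(-20.6°) cos(14.1°) cos(-48.60°) = -0.0857 + 0.6004 = 0.5147.
θ_z = arccos(0.5147) = 59.02°.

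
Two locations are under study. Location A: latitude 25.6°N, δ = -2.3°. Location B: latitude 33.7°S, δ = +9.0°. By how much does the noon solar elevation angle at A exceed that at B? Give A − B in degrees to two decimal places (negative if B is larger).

+14.80°

A: 90° − |25.6 − (-2.3)| = 62.10°.
B: 90° − |-33.7 − (9.0)| = 47.30°.
A − B = 62.10 − 47.30 = 14.80°.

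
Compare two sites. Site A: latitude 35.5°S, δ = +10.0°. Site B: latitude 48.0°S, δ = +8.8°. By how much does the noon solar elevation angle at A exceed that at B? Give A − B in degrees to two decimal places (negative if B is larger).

A: 90° − |-35.5 − (10.0)| = 44.50°.
B: 90° − |-48.0 − (8.8)| = 33.20°.
A − B = 44.50 − 33.20 = 11.30°.

+11.30°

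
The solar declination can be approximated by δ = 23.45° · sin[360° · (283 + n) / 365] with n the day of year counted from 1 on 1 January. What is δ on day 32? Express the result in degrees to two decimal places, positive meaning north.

-17.78°

360 × (283 + 32) / 365 = 310.685°; sin(310.685°) = -0.7583.
δ = 23.45 × -0.7583 = -17.782° ≈ -17.78°.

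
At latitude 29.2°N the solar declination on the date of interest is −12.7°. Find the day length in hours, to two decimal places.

11.04 hours

The sunset hour angle satisfies cos H_s = −tan φ tan δ = 0.1259, giving H_s = 82.77°.
Day length = 2 H_s / 15° h⁻¹ = 165.54° / 15 = 11.036 h.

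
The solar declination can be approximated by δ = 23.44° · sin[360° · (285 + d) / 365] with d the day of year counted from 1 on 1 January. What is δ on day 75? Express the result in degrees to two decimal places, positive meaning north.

360 × (285 + 75) / 365 = 355.068°; sin(355.068°) = -0.0860.
δ = 23.44 × -0.0860 = -2.016° ≈ -2.02°.

-2.02°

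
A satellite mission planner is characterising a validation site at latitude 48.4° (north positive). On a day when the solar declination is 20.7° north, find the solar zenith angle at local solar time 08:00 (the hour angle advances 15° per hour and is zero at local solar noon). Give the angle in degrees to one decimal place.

54.9°

Hour angle H = 15° × (8 − 12) = -60.00°.
cos θ_z = sin(48.4°) sin(20.7°) + cos(48.4°) cos(20.7°) cos(-60.00°) = 0.2643 + 0.3105 = 0.5748.
θ_z = arccos(0.5748) = 54.91°.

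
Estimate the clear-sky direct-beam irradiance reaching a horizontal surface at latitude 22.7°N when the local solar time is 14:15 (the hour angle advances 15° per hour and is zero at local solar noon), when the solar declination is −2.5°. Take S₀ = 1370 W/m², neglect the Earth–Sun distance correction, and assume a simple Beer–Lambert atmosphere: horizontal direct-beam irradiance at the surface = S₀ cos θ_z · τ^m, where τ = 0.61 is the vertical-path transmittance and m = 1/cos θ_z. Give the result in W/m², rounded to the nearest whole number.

531 W/m²

Hour angle H = 15° × (14.25 − 12) = 33.75°.
cos θ_z = sin φ sin δ + cos φ cos δ cos H = (0.3859)(-0.0436) + (0.9225)(0.9990)(0.8315) = 0.7495.
Air mass m = 1/cos θ_z = 1/0.7495 = 1.334; τ^m = 0.61^1.334 = 0.5172.
Surface direct beam = 1370 × 0.7495 × 0.5172 = 531.07 W/m².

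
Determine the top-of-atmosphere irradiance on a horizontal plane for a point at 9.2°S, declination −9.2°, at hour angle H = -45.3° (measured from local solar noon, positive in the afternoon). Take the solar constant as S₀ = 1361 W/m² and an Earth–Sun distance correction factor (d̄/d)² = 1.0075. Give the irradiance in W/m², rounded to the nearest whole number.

cos θ_z = sin φ sin δ + cos φ cos δ cos H = (-0.1599)(-0.1599) + (0.9871)(0.9871)(0.7034) = 0.7109.
Top-of-atmosphere irradiance = S₀ (d̄/d)² cos θ_z = 1361 × 1.0075 × 0.7109 = 974.79 W/m².

975 W/m²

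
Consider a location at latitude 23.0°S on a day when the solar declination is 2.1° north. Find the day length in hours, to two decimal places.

11.88 hours

The sunset hour angle satisfies cos H_s = −tan φ tan δ = 0.0156, giving H_s = 89.11°.
Day length = 2 H_s / 15° h⁻¹ = 178.22° / 15 = 11.881 h.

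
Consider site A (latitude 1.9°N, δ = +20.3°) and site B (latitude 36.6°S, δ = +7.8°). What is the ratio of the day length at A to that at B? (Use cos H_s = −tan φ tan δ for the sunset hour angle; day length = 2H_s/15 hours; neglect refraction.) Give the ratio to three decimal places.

1.078

A: H_s = arccos(−tan 1.9° · tan 20.3°) = 90.70°, so 2H_s/15 = 12.0933 h.
B: H_s = arccos(−tan -36.6° · tan 7.8°) = 84.16°, so 2H_s/15 = 11.2213 h.
Ratio A/B = 12.0933 / 11.2213 = 1.0777.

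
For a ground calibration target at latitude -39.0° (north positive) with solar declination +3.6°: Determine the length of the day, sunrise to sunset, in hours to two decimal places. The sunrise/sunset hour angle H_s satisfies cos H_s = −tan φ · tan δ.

The sunset hour angle satisfies cos H_s = −tan φ tan δ = 0.0509, giving H_s = 87.08°.
Day length = 2 H_s / 15° h⁻¹ = 174.16° / 15 = 11.611 h.

11.61 hours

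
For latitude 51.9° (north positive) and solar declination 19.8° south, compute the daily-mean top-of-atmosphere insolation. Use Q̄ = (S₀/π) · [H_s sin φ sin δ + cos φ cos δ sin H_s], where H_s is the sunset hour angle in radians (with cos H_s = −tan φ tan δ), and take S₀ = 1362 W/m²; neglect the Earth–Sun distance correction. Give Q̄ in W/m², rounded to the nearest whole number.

97 W/m²

cos H_s = −tan(51.9°) · tan(-19.8°) = 0.4592, so H_s = arccos(0.4592) = 62.66°. In radians, H_s = 1.0936.
H_s sin φ sin δ = 1.0936 × 0.7869 × -0.3387 = -0.2915.
cos φ cos δ sin H_s = 0.6170 × 0.9409 × 0.8883 = 0.5157.
Q̄ = (1362/π) × (-0.2915 + 0.5157) = 433.54 × 0.2242 = 97.20 W/m².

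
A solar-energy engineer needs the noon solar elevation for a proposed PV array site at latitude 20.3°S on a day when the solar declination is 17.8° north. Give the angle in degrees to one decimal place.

At local solar noon the hour angle is zero, so the elevation is 90° − |φ − δ| = 90° − |-20.3° − (17.8°)| = 90° − 38.1° = 51.9°.

51.9°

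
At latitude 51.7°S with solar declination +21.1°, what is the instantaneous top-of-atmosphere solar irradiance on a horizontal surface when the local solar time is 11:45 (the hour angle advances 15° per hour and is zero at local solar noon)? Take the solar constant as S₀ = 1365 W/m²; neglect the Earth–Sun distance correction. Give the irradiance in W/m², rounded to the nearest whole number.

402 W/m²

Hour angle H = 15° × (11.75 − 12) = -3.75°.
With φ = -51.7°, δ = 21.1°, H = -3.75°: sin φ sin δ = -0.2825, cos φ cos δ cos H = 0.5770, so cos θ_z = 0.2945.
Top-of-atmosphere irradiance = S₀ cos θ_z = 1365 × 0.2945 = 401.99 W/m².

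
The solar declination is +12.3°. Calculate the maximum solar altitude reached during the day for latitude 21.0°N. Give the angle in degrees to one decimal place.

At local solar noon the hour angle is zero, so the elevation is 90° − |φ − δ| = 90° − |21.0° − (12.3°)| = 90° − 8.7° = 81.3°.

81.3°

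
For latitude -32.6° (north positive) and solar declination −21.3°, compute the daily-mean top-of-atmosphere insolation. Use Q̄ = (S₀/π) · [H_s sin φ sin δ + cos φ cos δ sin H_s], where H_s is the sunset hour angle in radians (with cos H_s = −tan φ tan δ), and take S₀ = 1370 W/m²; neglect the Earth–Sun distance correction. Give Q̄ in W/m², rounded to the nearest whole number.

487 W/m²

−tan φ tan δ = −(-0.6395)(-0.3899) = -0.2493; H_s = arccos(-0.2493) = 104.44°. In radians, H_s = 1.8228.
H_s sin φ sin δ = 1.8228 × -0.5388 × -0.3633 = 0.3568.
cos φ cos δ sin H_s = 0.8425 × 0.9317 × 0.9684 = 0.7602.
Q̄ = (1370/π) × (0.3568 + 0.7602) = 436.08 × 1.1170 = 487.10 W/m².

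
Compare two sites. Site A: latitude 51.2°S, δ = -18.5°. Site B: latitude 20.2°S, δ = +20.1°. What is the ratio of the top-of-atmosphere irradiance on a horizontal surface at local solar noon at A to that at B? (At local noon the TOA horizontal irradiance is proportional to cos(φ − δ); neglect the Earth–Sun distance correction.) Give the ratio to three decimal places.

1.103

A: cos θ_z = cos(-51.2° − (-18.5°)) = 0.8415.
B: cos θ_z = cos(-20.2° − (20.1°)) = 0.7627.
Ratio A/B = 0.8415 / 0.7627 = 1.1033.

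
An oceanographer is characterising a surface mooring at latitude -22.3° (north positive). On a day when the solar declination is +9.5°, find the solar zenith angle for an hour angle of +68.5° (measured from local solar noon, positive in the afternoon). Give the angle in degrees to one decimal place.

cos θ_z = sin(-22.3°) sin(9.5°) + cos(-22.3°) cos(9.5°) cos(68.50°) = -0.0626 + 0.3344 = 0.2718.
θ_z = arccos(0.2718) = 74.23°.

74.2°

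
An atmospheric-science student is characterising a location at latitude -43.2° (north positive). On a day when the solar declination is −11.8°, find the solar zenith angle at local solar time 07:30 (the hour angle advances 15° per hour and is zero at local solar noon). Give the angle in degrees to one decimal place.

65.6°

Hour angle H = 15° × (7.5 − 12) = -67.50°.
With φ = -43.2°, δ = -11.8°, H = -67.50°: sin φ sin δ = 0.1400, cos φ cos δ cos H = 0.2731, so cos θ_z = 0.4131.
θ_z = arccos(0.4131) = 65.60°.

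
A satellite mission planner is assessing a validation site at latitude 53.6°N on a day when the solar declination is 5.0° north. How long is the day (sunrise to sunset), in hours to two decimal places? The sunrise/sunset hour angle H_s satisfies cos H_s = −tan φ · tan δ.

12.91 hours

cos H_s = −tan(53.6°) · tan(5.0°) = -0.1187, so H_s = arccos(-0.1187) = 96.82°.
Day length = 2 H_s / 15° h⁻¹ = 193.64° / 15 = 12.909 h.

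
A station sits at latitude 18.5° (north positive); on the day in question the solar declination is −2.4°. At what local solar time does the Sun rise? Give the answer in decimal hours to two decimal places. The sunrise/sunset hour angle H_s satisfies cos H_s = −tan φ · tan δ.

−tan φ tan δ = −(0.3346)(-0.0419) = 0.0140; H_s = arccos(0.0140) = 89.20°.
Sunrise is at 12 − H_s/15 = 12 − 5.947 = 6.053 h local solar time.

6.05 h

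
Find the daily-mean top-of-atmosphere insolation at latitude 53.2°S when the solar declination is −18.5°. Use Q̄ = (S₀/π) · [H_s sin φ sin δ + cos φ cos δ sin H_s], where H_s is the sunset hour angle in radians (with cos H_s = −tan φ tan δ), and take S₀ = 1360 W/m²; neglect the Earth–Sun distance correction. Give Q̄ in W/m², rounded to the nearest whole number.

cos H_s = −tan(-53.2°) · tan(-18.5°) = -0.4473, so H_s = arccos(-0.4473) = 116.57°. In radians, H_s = 2.0345.
H_s sin φ sin δ = 2.0345 × -0.8007 × -0.3173 = 0.5169.
cos φ cos δ sin H_s = 0.5990 × 0.9483 × 0.8944 = 0.5080.
Q̄ = (1360/π) × (0.5169 + 0.5080) = 432.90 × 1.0249 = 443.68 W/m².

444 W/m²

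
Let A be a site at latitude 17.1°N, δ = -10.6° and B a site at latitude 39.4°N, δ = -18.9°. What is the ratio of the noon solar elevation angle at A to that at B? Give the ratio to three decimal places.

A: 90° − |17.1 − (-10.6)| = 62.30°.
B: 90° − |39.4 − (-18.9)| = 31.70°.
Ratio A/B = 62.3000 / 31.7000 = 1.9653.

1.965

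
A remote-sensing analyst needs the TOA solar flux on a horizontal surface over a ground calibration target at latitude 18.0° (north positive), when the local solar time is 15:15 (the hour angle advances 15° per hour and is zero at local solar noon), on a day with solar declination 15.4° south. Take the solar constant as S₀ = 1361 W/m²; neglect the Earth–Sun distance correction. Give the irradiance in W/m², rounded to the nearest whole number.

711 W/m²

Hour angle H = 15° × (15.25 − 12) = 48.75°.
With φ = 18.0°, δ = -15.4°, H = 48.75°: sin φ sin δ = -0.0821, cos φ cos δ cos H = 0.6046, so cos θ_z = 0.5225.
Top-of-atmosphere irradiance = S₀ cos θ_z = 1361 × 0.5225 = 711.12 W/m².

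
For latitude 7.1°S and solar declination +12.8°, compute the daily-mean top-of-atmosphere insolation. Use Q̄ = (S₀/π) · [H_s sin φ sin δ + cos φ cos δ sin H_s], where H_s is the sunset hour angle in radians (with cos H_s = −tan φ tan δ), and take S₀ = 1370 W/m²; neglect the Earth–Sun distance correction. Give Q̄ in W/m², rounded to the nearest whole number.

403 W/m²

cos H_s = −tan(-7.1°) · tan(12.8°) = 0.0283, so H_s = arccos(0.0283) = 88.38°. In radians, H_s = 1.5425.
H_s sin φ sin δ = 1.5425 × -0.1236 × 0.2215 = -0.0422.
cos φ cos δ sin H_s = 0.9923 × 0.9751 × 0.9996 = 0.9672.
Q̄ = (1370/π) × (-0.0422 + 0.9672) = 436.08 × 0.9250 = 403.37 W/m².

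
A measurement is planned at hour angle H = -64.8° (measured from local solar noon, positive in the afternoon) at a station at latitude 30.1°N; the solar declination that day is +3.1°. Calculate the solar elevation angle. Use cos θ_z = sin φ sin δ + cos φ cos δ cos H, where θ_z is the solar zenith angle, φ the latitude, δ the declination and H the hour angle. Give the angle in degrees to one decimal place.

cos θ_z = sin(30.1°) sin(3.1°) + cos(30.1°) cos(3.1°) cos(-64.80°) = 0.0271 + 0.3678 = 0.3949.
θ_z = arccos(0.3949) = 66.74°, so the elevation is 90° − 66.74° = 23.26°.

23.3°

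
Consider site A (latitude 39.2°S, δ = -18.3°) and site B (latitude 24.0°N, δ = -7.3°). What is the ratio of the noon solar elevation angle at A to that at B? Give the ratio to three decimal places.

1.177

A: 90° − |-39.2 − (-18.3)| = 69.10°.
B: 90° − |24.0 − (-7.3)| = 58.70°.
Ratio A/B = 69.1000 / 58.7000 = 1.1772.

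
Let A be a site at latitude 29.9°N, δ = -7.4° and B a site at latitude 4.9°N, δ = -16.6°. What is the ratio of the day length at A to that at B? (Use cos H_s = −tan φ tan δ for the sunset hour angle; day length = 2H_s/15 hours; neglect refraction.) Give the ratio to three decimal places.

0.968

A: H_s = arccos(−tan 29.9° · tan -7.4°) = 85.72°, so 2H_s/15 = 11.4293 h.
B: H_s = arccos(−tan 4.9° · tan -16.6°) = 88.54°, so 2H_s/15 = 11.8053 h.
Ratio A/B = 11.4293 / 11.8053 = 0.9681.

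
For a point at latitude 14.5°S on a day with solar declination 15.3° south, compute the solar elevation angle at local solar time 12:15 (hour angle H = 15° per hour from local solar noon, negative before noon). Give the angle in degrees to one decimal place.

86.3°

Hour angle H = 15° × (12.25 − 12) = 3.75°.
With φ = -14.5°, δ = -15.3°, H = 3.75°: sin φ sin δ = 0.0661, cos φ cos δ cos H = 0.9318, so cos θ_z = 0.9979.
θ_z = arccos(0.9979) = 3.71°, so the elevation is 90° − 3.71° = 86.29°.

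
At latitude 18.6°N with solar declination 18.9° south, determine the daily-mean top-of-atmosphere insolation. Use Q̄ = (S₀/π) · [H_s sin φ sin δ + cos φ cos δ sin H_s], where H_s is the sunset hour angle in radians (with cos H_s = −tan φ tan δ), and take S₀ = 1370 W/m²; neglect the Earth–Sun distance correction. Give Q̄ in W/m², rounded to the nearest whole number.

323 W/m²

cos H_s = −tan(18.6°) · tan(-18.9°) = 0.1152, so H_s = arccos(0.1152) = 83.38°. In radians, H_s = 1.4553.
H_s sin φ sin δ = 1.4553 × 0.3190 × -0.3239 = -0.1504.
cos φ cos δ sin H_s = 0.9478 × 0.9461 × 0.9933 = 0.8907.
Q̄ = (1370/π) × (-0.1504 + 0.8907) = 436.08 × 0.7403 = 322.83 W/m².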